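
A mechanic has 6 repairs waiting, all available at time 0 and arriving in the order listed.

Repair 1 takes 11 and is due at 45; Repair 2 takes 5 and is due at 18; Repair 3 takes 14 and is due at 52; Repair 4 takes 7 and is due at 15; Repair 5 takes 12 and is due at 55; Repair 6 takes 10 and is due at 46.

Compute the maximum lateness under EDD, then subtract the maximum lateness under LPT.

-37

EDD (increasing due date): Repair 4 Repair 2 Repair 1 Repair 6 Repair 3 Repair 5.
Repair 4: 0→7, due 15, lateness -8
Repair 2: 7→12, due 18, lateness -6
Repair 1: 12→23, due 45, lateness -22
Repair 6: 23→33, due 46, lateness -13
Repair 3: 33→47, due 52, lateness -5
Repair 5: 47→59, due 55, lateness 4
Maximum = 4.
LPT (decreasing processing time): Repair 3 Repair 5 Repair 1 Repair 6 Repair 4 Repair 2.
Repair 3: 0→14, due 52, lateness -38
Repair 5: 14→26, due 55, lateness -29
Repair 1: 26→37, due 45, lateness -8
Repair 6: 37→47, due 46, lateness 1
Repair 4: 47→54, due 15, lateness 39
Repair 2: 54→59, due 18, lateness 41
Maximum = 41.
Difference = 4 − 41 = -37.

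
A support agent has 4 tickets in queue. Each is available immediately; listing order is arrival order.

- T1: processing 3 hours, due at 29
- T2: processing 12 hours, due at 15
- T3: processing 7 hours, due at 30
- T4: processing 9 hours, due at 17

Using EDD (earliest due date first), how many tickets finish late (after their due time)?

EDD (increasing due date): T2 T4 T1 T3.
T2: 0→12, due 15, tardiness 0
T4: 12→21, due 17, tardiness 4
T1: 21→24, due 29, tardiness 0
T3: 24→31, due 30, tardiness 1
Late tickets: 2.

2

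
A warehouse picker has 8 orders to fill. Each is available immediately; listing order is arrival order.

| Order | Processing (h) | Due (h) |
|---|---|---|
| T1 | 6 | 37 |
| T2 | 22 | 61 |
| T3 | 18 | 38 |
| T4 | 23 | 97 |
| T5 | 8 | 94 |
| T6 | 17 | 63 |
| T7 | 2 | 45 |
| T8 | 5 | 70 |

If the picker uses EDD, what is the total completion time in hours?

EDD (increasing due date): T1 T3 T7 T2 T6 T8 T5 T4.
T1: 0→6
T3: 6→24
T7: 24→26
T2: 26→48
T6: 48→65
T8: 65→70
T5: 70→78
T4: 78→101
Sum = 6+24+26+48+65+70+78+101 = 418.

418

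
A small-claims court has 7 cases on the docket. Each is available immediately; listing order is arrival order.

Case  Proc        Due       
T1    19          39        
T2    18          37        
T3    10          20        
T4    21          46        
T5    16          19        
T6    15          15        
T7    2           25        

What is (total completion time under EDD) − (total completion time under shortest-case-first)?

EDD (increasing due date): T6 T5 T3 T7 T2 T1 T4.
T6: 0→15
T5: 15→31
T3: 31→41
T7: 41→43
T2: 43→61
T1: 61→80
T4: 80→101
Sum = 15+31+41+43+61+80+101 = 372.
SPT (increasing processing time): T7 T3 T6 T5 T2 T1 T4.
T7: 0→2
T3: 2→12
T6: 12→27
T5: 27→43
T2: 43→61
T1: 61→80
T4: 80→101
Sum = 2+12+27+43+61+80+101 = 326.
Difference = 372 − 326 = 46.

46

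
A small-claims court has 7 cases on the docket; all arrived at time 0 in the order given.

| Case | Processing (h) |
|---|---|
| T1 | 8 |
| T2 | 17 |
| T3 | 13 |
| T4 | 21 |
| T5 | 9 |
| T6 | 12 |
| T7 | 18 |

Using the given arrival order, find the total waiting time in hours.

FIFO (arrival order): T1 T2 T3 T4 T5 T6 T7.
T1: waits 0, runs 0→8
T2: waits 8, runs 8→25
T3: waits 25, runs 25→38
T4: waits 38, runs 38→59
T5: waits 59, runs 59→68
T6: waits 68, runs 68→80
T7: waits 80, runs 80→98
Sum = 0+8+25+38+59+68+80 = 278.

278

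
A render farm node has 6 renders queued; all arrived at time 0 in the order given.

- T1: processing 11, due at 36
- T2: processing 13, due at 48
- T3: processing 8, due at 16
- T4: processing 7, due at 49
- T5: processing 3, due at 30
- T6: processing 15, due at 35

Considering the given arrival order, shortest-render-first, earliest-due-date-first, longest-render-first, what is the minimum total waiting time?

FIFO (arrival order): T1 T2 T3 T4 T5 T6.
T1: waits 0, runs 0→11
T2: waits 11, runs 11→24
T3: waits 24, runs 24→32
T4: waits 32, runs 32→39
T5: waits 39, runs 39→42
T6: waits 42, runs 42→57
Sum = 0+11+24+32+39+42 = 148.
SPT (increasing processing time): T5 T4 T3 T1 T2 T6.
T5: waits 0, runs 0→3
T4: waits 3, runs 3→10
T3: waits 10, runs 10→18
T1: waits 18, runs 18→29
T2: waits 29, runs 29→42
T6: waits 42, runs 42→57
Sum = 0+3+10+18+29+42 = 102.
EDD (increasing due date): T3 T5 T6 T1 T2 T4.
T3: waits 0, runs 0→8
T5: waits 8, runs 8→11
T6: waits 11, runs 11→26
T1: waits 26, runs 26→37
T2: waits 37, runs 37→50
T4: waits 50, runs 50→57
Sum = 0+8+11+26+37+50 = 132.
LPT (decreasing processing time): T6 T2 T1 T3 T4 T5.
T6: waits 0, runs 0→15
T2: waits 15, runs 15→28
T1: waits 28, runs 28→39
T3: waits 39, runs 39→47
T4: waits 47, runs 47→54
T5: waits 54, runs 54→57
Sum = 0+15+28+39+47+54 = 183.
FIFO 148, SPT 102, EDD 132, LPT 183 → minimum 102.

102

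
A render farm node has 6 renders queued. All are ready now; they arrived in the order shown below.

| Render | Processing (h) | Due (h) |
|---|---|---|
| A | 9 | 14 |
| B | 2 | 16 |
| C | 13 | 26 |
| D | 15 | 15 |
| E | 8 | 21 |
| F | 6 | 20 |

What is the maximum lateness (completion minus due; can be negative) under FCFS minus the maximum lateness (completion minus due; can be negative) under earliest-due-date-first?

FIFO (arrival order): A B C D E F.
A: 0→9, due 14, lateness -5
B: 9→11, due 16, lateness -5
C: 11→24, due 26, lateness -2
D: 24→39, due 15, lateness 24
E: 39→47, due 21, lateness 26
F: 47→53, due 20, lateness 33
Maximum = 33.
EDD (increasing due date): A D B F E C.
A: 0→9, due 14, lateness -5
D: 9→24, due 15, lateness 9
B: 24→26, due 16, lateness 10
F: 26→32, due 20, lateness 12
E: 32→40, due 21, lateness 19
C: 40→53, due 26, lateness 27
Maximum = 27.
Difference = 33 − 27 = 6.

6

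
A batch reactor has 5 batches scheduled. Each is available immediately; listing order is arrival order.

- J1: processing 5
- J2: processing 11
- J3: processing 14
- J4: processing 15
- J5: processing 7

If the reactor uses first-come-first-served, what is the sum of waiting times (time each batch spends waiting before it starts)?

FIFO (arrival order): J1 J2 J3 J4 J5.
J1: waits 0, runs 0→5
J2: waits 5, runs 5→16
J3: waits 16, runs 16→30
J4: waits 30, runs 30→45
J5: waits 45, runs 45→52
Sum = 0+5+16+30+45 = 96.

96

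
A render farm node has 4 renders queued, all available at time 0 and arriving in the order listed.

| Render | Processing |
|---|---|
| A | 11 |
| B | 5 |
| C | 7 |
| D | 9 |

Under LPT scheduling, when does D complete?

LPT (decreasing processing time): A D C B.
A: 0→11
D: 11→20

20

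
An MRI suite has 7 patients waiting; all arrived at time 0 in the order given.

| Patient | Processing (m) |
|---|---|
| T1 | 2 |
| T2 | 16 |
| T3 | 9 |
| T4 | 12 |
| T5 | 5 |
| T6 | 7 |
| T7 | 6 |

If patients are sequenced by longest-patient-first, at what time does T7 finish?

LPT (decreasing processing time): T2 T4 T3 T6 T7 T5 T1.
T2: 0→16
T4: 16→28
T3: 28→37
T6: 37→44
T7: 44→50

50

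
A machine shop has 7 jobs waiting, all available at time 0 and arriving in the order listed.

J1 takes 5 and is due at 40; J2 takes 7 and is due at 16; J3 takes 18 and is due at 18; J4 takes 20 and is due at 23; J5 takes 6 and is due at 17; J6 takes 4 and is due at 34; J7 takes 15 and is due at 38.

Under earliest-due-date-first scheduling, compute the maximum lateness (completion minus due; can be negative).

EDD (increasing due date): J2 J5 J3 J4 J6 J7 J1.
J2: 0→7, due 16, lateness -9
J5: 7→13, due 17, lateness -4
J3: 13→31, due 18, lateness 13
J4: 31→51, due 23, lateness 28
J6: 51→55, due 34, lateness 21
J7: 55→70, due 38, lateness 32
J1: 70→75, due 40, lateness 35
Maximum = 35.

35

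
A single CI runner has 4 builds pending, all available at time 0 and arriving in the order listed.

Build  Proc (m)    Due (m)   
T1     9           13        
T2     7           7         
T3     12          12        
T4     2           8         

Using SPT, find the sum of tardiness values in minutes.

25

SPT (increasing processing time): T4 T2 T1 T3.
T4: 0→2, due 8, tardiness 0
T2: 2→9, due 7, tardiness 2
T1: 9→18, due 13, tardiness 5
T3: 18→30, due 12, tardiness 18
Sum = 0+2+5+18 = 25.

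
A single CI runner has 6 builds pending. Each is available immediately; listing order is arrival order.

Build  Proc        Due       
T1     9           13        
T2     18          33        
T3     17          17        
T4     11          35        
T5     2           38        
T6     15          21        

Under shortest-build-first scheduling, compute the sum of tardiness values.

SPT (increasing processing time): T5 T1 T4 T6 T3 T2.
T5: 0→2, due 38, tardiness 0
T1: 2→11, due 13, tardiness 0
T4: 11→22, due 35, tardiness 0
T6: 22→37, due 21, tardiness 16
T3: 37→54, due 17, tardiness 37
T2: 54→72, due 33, tardiness 39
Sum = 0+0+0+16+37+39 = 92.

92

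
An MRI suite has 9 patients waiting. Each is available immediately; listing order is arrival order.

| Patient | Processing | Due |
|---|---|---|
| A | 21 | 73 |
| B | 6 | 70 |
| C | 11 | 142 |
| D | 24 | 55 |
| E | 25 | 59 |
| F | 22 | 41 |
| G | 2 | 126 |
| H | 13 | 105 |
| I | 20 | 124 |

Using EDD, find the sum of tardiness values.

EDD (increasing due date): F D E B A H I G C.
F: 0→22, due 41, tardiness 0
D: 22→46, due 55, tardiness 0
E: 46→71, due 59, tardiness 12
B: 71→77, due 70, tardiness 7
A: 77→98, due 73, tardiness 25
H: 98→111, due 105, tardiness 6
I: 111→131, due 124, tardiness 7
G: 131→133, due 126, tardiness 7
C: 133→144, due 142, tardiness 2
Sum = 0+0+12+7+25+6+7+7+2 = 66.

66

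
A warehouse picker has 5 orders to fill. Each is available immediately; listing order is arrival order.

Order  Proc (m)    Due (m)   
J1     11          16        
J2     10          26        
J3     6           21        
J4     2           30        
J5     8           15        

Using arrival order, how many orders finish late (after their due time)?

2

FIFO (arrival order): J1 J2 J3 J4 J5.
J1: 0→11, due 16, tardiness 0
J2: 11→21, due 26, tardiness 0
J3: 21→27, due 21, tardiness 6
J4: 27→29, due 30, tardiness 0
J5: 29→37, due 15, tardiness 22
Late orders: 2.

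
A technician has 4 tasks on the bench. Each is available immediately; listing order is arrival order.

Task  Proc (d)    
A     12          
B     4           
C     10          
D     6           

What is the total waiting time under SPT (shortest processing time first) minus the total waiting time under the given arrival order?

-20

SPT (increasing processing time): B D C A.
B: waits 0, runs 0→4
D: waits 4, runs 4→10
C: waits 10, runs 10→20
A: waits 20, runs 20→32
Sum = 0+4+10+20 = 34.
FIFO (arrival order): A B C D.
A: waits 0, runs 0→12
B: waits 12, runs 12→16
C: waits 16, runs 16→26
D: waits 26, runs 26→32
Sum = 0+12+16+26 = 54.
Difference = 34 − 54 = -20.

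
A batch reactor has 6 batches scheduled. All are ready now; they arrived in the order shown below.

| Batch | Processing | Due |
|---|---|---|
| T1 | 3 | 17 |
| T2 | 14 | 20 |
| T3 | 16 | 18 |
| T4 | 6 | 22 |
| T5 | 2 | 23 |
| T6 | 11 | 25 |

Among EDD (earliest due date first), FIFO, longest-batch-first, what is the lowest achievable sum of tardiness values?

76

EDD (increasing due date): T1 T3 T2 T4 T5 T6.
T1: 0→3, due 17, tardiness 0
T3: 3→19, due 18, tardiness 1
T2: 19→33, due 20, tardiness 13
T4: 33→39, due 22, tardiness 17
T5: 39→41, due 23, tardiness 18
T6: 41→52, due 25, tardiness 27
Sum = 0+1+13+17+18+27 = 76.
FIFO (arrival order): T1 T2 T3 T4 T5 T6.
T1: 0→3, due 17, tardiness 0
T2: 3→17, due 20, tardiness 0
T3: 17→33, due 18, tardiness 15
T4: 33→39, due 22, tardiness 17
T5: 39→41, due 23, tardiness 18
T6: 41→52, due 25, tardiness 27
Sum = 0+0+15+17+18+27 = 77.
LPT (decreasing processing time): T3 T2 T6 T4 T1 T5.
T3: 0→16, due 18, tardiness 0
T2: 16→30, due 20, tardiness 10
T6: 30→41, due 25, tardiness 16
T4: 41→47, due 22, tardiness 25
T1: 47→50, due 17, tardiness 33
T5: 50→52, due 23, tardiness 29
Sum = 0+10+16+25+33+29 = 113.
EDD 76, FIFO 77, LPT 113 → minimum 76.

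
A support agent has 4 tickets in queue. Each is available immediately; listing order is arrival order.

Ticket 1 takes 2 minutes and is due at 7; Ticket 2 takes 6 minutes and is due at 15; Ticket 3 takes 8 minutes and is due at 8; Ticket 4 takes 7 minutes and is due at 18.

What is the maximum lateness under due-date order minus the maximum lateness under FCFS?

-3

EDD (increasing due date): Ticket 1 Ticket 3 Ticket 2 Ticket 4.
Ticket 1: 0→2, due 7, lateness -5
Ticket 3: 2→10, due 8, lateness 2
Ticket 2: 10→16, due 15, lateness 1
Ticket 4: 16→23, due 18, lateness 5
Maximum = 5.
FIFO (arrival order): Ticket 1 Ticket 2 Ticket 3 Ticket 4.
Ticket 1: 0→2, due 7, lateness -5
Ticket 2: 2→8, due 15, lateness -7
Ticket 3: 8→16, due 8, lateness 8
Ticket 4: 16→23, due 18, lateness 5
Maximum = 8.
Difference = 5 − 8 = -3.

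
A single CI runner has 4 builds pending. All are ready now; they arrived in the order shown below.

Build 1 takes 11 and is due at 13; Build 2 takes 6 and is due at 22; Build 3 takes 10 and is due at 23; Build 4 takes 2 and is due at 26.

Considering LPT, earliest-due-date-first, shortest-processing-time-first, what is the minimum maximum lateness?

LPT (decreasing processing time): Build 1 Build 3 Build 2 Build 4.
Build 1: 0→11, due 13, lateness -2
Build 3: 11→21, due 23, lateness -2
Build 2: 21→27, due 22, lateness 5
Build 4: 27→29, due 26, lateness 3
Maximum = 5.
EDD (increasing due date): Build 1 Build 2 Build 3 Build 4.
Build 1: 0→11, due 13, lateness -2
Build 2: 11→17, due 22, lateness -5
Build 3: 17→27, due 23, lateness 4
Build 4: 27→29, due 26, lateness 3
Maximum = 4.
SPT (increasing processing time): Build 4 Build 2 Build 3 Build 1.
Build 4: 0→2, due 26, lateness -24
Build 2: 2→8, due 22, lateness -14
Build 3: 8→18, due 23, lateness -5
Build 1: 18→29, due 13, lateness 16
Maximum = 16.
LPT 5, EDD 4, SPT 16 → minimum 4.

4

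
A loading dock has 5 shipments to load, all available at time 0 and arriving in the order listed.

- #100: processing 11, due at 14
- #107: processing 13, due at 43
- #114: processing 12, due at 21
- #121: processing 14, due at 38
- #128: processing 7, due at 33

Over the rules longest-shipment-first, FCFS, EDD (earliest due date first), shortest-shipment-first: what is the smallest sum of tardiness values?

LPT (decreasing processing time): #121 #107 #114 #100 #128.
#121: 0→14, due 38, tardiness 0
#107: 14→27, due 43, tardiness 0
#114: 27→39, due 21, tardiness 18
#100: 39→50, due 14, tardiness 36
#128: 50→57, due 33, tardiness 24
Sum = 0+0+18+36+24 = 78.
FIFO (arrival order): #100 #107 #114 #121 #128.
#100: 0→11, due 14, tardiness 0
#107: 11→24, due 43, tardiness 0
#114: 24→36, due 21, tardiness 15
#121: 36→50, due 38, tardiness 12
#128: 50→57, due 33, tardiness 24
Sum = 0+0+15+12+24 = 51.
EDD (increasing due date): #100 #114 #128 #121 #107.
#100: 0→11, due 14, tardiness 0
#114: 11→23, due 21, tardiness 2
#128: 23→30, due 33, tardiness 0
#121: 30→44, due 38, tardiness 6
#107: 44→57, due 43, tardiness 14
Sum = 0+2+0+6+14 = 22.
SPT (increasing processing time): #128 #100 #114 #107 #121.
#128: 0→7, due 33, tardiness 0
#100: 7→18, due 14, tardiness 4
#114: 18→30, due 21, tardiness 9
#107: 30→43, due 43, tardiness 0
#121: 43→57, due 38, tardiness 19
Sum = 0+4+9+0+19 = 32.
LPT 78, FIFO 51, EDD 22, SPT 32 → minimum 22.

22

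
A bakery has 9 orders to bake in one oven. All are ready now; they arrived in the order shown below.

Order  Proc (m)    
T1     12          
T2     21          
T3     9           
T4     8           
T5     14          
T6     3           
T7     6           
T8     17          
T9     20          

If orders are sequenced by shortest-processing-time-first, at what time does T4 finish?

17

SPT (increasing processing time): T6 T7 T4 T3 T1 T5 T8 T9 T2.
T6: 0→3
T7: 3→9
T4: 9→17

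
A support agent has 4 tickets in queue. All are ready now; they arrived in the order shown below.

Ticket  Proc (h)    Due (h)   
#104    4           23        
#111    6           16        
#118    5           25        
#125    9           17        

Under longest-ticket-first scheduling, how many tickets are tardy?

1

LPT (decreasing processing time): #125 #111 #118 #104.
#125: 0→9, due 17, tardiness 0
#111: 9→15, due 16, tardiness 0
#118: 15→20, due 25, tardiness 0
#104: 20→24, due 23, tardiness 1
Late tickets: 1.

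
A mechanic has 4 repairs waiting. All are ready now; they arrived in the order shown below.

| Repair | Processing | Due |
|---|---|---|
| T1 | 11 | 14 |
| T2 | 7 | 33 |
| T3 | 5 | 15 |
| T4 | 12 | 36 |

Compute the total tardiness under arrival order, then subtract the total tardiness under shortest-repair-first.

-1

FIFO (arrival order): T1 T2 T3 T4.
T1: 0→11, due 14, tardiness 0
T2: 11→18, due 33, tardiness 0
T3: 18→23, due 15, tardiness 8
T4: 23→35, due 36, tardiness 0
Sum = 0+0+8+0 = 8.
SPT (increasing processing time): T3 T2 T1 T4.
T3: 0→5, due 15, tardiness 0
T2: 5→12, due 33, tardiness 0
T1: 12→23, due 14, tardiness 9
T4: 23→35, due 36, tardiness 0
Sum = 0+0+9+0 = 9.
Difference = 8 − 9 = -1.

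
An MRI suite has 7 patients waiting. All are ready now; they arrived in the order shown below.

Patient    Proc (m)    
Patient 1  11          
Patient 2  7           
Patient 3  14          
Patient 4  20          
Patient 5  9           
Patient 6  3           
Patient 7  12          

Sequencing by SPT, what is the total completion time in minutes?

SPT (increasing processing time): Patient 6 Patient 2 Patient 5 Patient 1 Patient 7 Patient 3 Patient 4.
Patient 6: 0→3
Patient 2: 3→10
Patient 5: 10→19
Patient 1: 19→30
Patient 7: 30→42
Patient 3: 42→56
Patient 4: 56→76
Sum = 3+10+19+30+42+56+76 = 236.

236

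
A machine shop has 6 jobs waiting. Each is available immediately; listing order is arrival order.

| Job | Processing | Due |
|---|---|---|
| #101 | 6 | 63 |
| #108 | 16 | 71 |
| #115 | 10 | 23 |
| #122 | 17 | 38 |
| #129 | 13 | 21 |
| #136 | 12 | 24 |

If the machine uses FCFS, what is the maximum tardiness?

50

FIFO (arrival order): #101 #108 #115 #122 #129 #136.
#101: 0→6, due 63, tardiness 0
#108: 6→22, due 71, tardiness 0
#115: 22→32, due 23, tardiness 9
#122: 32→49, due 38, tardiness 11
#129: 49→62, due 21, tardiness 41
#136: 62→74, due 24, tardiness 50
Maximum = 50.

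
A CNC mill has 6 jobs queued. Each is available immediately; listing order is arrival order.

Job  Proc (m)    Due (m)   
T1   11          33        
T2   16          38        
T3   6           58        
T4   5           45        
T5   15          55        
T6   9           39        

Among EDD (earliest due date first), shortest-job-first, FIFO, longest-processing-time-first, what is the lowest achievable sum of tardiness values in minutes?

EDD (increasing due date): T1 T2 T6 T4 T5 T3.
T1: 0→11, due 33, tardiness 0
T2: 11→27, due 38, tardiness 0
T6: 27→36, due 39, tardiness 0
T4: 36→41, due 45, tardiness 0
T5: 41→56, due 55, tardiness 1
T3: 56→62, due 58, tardiness 4
Sum = 0+0+0+0+1+4 = 5.
SPT (increasing processing time): T4 T3 T6 T1 T5 T2.
T4: 0→5, due 45, tardiness 0
T3: 5→11, due 58, tardiness 0
T6: 11→20, due 39, tardiness 0
T1: 20→31, due 33, tardiness 0
T5: 31→46, due 55, tardiness 0
T2: 46→62, due 38, tardiness 24
Sum = 0+0+0+0+0+24 = 24.
FIFO (arrival order): T1 T2 T3 T4 T5 T6.
T1: 0→11, due 33, tardiness 0
T2: 11→27, due 38, tardiness 0
T3: 27→33, due 58, tardiness 0
T4: 33→38, due 45, tardiness 0
T5: 38→53, due 55, tardiness 0
T6: 53→62, due 39, tardiness 23
Sum = 0+0+0+0+0+23 = 23.
LPT (decreasing processing time): T2 T5 T1 T6 T3 T4.
T2: 0→16, due 38, tardiness 0
T5: 16→31, due 55, tardiness 0
T1: 31→42, due 33, tardiness 9
T6: 42→51, due 39, tardiness 12
T3: 51→57, due 58, tardiness 0
T4: 57→62, due 45, tardiness 17
Sum = 0+0+9+12+0+17 = 38.
EDD 5, SPT 24, FIFO 23, LPT 38 → minimum 5.

5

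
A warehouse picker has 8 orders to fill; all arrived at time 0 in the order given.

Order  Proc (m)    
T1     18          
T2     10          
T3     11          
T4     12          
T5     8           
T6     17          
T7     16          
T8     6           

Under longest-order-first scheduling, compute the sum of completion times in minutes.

LPT (decreasing processing time): T1 T6 T7 T4 T3 T2 T5 T8.
T1: 0→18
T6: 18→35
T7: 35→51
T4: 51→63
T3: 63→74
T2: 74→84
T5: 84→92
T8: 92→98
Sum = 18+35+51+63+74+84+92+98 = 515.

515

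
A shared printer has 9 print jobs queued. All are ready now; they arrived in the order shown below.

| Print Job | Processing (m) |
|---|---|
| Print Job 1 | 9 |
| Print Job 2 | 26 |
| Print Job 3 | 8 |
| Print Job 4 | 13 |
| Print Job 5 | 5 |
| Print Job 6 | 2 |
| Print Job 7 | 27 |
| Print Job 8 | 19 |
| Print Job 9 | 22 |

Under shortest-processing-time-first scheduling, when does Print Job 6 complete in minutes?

SPT (increasing processing time): Print Job 6 Print Job 5 Print Job 3 Print Job 1 Print Job 4 Print Job 8 Print Job 9 Print Job 2 Print Job 7.
Print Job 6: 0→2

2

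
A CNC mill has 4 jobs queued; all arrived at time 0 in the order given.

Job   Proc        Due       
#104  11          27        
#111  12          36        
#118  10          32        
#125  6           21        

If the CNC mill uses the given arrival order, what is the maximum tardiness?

FIFO (arrival order): #104 #111 #118 #125.
#104: 0→11, due 27, tardiness 0
#111: 11→23, due 36, tardiness 0
#118: 23→33, due 32, tardiness 1
#125: 33→39, due 21, tardiness 18
Maximum = 18.

18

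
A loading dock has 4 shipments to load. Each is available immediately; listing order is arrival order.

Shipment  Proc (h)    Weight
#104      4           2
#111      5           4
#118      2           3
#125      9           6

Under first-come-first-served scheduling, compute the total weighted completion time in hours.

FIFO (arrival order): #104 #111 #118 #125.
#104: finishes 4, weight 2, w·C = 8
#111: finishes 9, weight 4, w·C = 36
#118: finishes 11, weight 3, w·C = 33
#125: finishes 20, weight 6, w·C = 120
Sum = 8+36+33+120 = 197.

197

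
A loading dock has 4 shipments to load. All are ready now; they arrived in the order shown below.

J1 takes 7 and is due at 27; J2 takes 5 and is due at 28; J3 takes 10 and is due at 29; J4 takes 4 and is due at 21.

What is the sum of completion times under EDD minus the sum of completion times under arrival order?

EDD (increasing due date): J4 J1 J2 J3.
J4: 0→4
J1: 4→11
J2: 11→16
J3: 16→26
Sum = 4+11+16+26 = 57.
FIFO (arrival order): J1 J2 J3 J4.
J1: 0→7
J2: 7→12
J3: 12→22
J4: 22→26
Sum = 7+12+22+26 = 67.
Difference = 57 − 67 = -10.

-10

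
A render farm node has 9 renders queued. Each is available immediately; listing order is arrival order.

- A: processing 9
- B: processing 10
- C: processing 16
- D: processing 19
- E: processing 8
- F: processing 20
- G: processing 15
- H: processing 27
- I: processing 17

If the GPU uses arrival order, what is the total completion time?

623

FIFO (arrival order): A B C D E F G H I.
A: 0→9
B: 9→19
C: 19→35
D: 35→54
E: 54→62
F: 62→82
G: 82→97
H: 97→124
I: 124→141
Sum = 9+19+35+54+62+82+97+124+141 = 623.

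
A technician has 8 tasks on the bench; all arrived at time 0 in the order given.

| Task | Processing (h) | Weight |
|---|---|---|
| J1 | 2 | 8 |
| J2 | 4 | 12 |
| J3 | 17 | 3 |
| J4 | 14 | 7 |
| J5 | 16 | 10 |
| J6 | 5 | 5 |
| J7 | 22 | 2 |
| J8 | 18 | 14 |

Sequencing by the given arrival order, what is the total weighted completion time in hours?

2768

FIFO (arrival order): J1 J2 J3 J4 J5 J6 J7 J8.
J1: finishes 2, weight 8, w·C = 16
J2: finishes 6, weight 12, w·C = 72
J3: finishes 23, weight 3, w·C = 69
J4: finishes 37, weight 7, w·C = 259
J5: finishes 53, weight 10, w·C = 530
J6: finishes 58, weight 5, w·C = 290
J7: finishes 80, weight 2, w·C = 160
J8: finishes 98, weight 14, w·C = 1372
Sum = 16+72+69+259+530+290+160+1372 = 2768.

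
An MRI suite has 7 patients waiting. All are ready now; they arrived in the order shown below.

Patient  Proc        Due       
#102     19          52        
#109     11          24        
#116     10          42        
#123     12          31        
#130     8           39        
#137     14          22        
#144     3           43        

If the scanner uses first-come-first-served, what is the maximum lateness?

52

FIFO (arrival order): #102 #109 #116 #123 #130 #137 #144.
#102: 0→19, due 52, lateness -33
#109: 19→30, due 24, lateness 6
#116: 30→40, due 42, lateness -2
#123: 40→52, due 31, lateness 21
#130: 52→60, due 39, lateness 21
#137: 60→74, due 22, lateness 52
#144: 74→77, due 43, lateness 34
Maximum = 52.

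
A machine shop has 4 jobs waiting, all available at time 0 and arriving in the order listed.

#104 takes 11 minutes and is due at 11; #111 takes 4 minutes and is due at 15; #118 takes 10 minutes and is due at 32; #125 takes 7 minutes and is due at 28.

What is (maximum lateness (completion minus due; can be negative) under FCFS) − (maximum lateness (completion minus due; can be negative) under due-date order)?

FIFO (arrival order): #104 #111 #118 #125.
#104: 0→11, due 11, lateness 0
#111: 11→15, due 15, lateness 0
#118: 15→25, due 32, lateness -7
#125: 25→32, due 28, lateness 4
Maximum = 4.
EDD (increasing due date): #104 #111 #125 #118.
#104: 0→11, due 11, lateness 0
#111: 11→15, due 15, lateness 0
#125: 15→22, due 28, lateness -6
#118: 22→32, due 32, lateness 0
Maximum = 0.
Difference = 4 − 0 = 4.

4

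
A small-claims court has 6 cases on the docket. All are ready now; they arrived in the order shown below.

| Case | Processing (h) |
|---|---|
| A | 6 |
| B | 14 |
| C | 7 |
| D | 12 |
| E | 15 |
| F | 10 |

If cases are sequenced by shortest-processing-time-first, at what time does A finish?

6

SPT (increasing processing time): A C F D B E.
A: 0→6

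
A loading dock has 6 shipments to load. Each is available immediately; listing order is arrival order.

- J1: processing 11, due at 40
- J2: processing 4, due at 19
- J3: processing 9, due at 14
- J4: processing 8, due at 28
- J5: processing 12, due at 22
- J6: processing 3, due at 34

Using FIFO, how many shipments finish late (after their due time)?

4

FIFO (arrival order): J1 J2 J3 J4 J5 J6.
J1: 0→11, due 40, tardiness 0
J2: 11→15, due 19, tardiness 0
J3: 15→24, due 14, tardiness 10
J4: 24→32, due 28, tardiness 4
J5: 32→44, due 22, tardiness 22
J6: 44→47, due 34, tardiness 13
Late shipments: 4.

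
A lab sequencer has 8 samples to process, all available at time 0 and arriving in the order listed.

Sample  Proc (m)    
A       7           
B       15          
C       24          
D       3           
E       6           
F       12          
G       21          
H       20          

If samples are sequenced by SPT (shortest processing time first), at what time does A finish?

SPT (increasing processing time): D E A F B H G C.
D: 0→3
E: 3→9
A: 9→16

16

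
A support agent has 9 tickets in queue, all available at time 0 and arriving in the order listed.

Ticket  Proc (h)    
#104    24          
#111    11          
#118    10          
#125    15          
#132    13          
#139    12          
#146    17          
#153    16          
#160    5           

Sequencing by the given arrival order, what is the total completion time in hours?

FIFO (arrival order): #104 #111 #118 #125 #132 #139 #146 #153 #160.
#104: 0→24
#111: 24→35
#118: 35→45
#125: 45→60
#132: 60→73
#139: 73→85
#146: 85→102
#153: 102→118
#160: 118→123
Sum = 24+35+45+60+73+85+102+118+123 = 665.

665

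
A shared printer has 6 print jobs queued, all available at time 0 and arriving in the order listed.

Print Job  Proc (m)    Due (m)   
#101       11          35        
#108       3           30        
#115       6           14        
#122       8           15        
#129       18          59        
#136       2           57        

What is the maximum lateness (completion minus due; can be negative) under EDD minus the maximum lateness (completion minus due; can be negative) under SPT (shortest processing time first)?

-5

EDD (increasing due date): #115 #122 #108 #101 #136 #129.
#115: 0→6, due 14, lateness -8
#122: 6→14, due 15, lateness -1
#108: 14→17, due 30, lateness -13
#101: 17→28, due 35, lateness -7
#136: 28→30, due 57, lateness -27
#129: 30→48, due 59, lateness -11
Maximum = -1.
SPT (increasing processing time): #136 #108 #115 #122 #101 #129.
#136: 0→2, due 57, lateness -55
#108: 2→5, due 30, lateness -25
#115: 5→11, due 14, lateness -3
#122: 11→19, due 15, lateness 4
#101: 19→30, due 35, lateness -5
#129: 30→48, due 59, lateness -11
Maximum = 4.
Difference = -1 − 4 = -5.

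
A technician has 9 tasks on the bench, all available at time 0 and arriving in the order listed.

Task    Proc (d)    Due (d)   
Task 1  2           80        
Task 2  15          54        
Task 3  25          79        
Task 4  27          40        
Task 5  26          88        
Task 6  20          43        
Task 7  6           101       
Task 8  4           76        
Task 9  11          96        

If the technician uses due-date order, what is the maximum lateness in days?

EDD (increasing due date): Task 4 Task 6 Task 2 Task 8 Task 3 Task 1 Task 5 Task 9 Task 7.
Task 4: 0→27, due 40, lateness -13
Task 6: 27→47, due 43, lateness 4
Task 2: 47→62, due 54, lateness 8
Task 8: 62→66, due 76, lateness -10
Task 3: 66→91, due 79, lateness 12
Task 1: 91→93, due 80, lateness 13
Task 5: 93→119, due 88, lateness 31
Task 9: 119→130, due 96, lateness 34
Task 7: 130→136, due 101, lateness 35
Maximum = 35.

35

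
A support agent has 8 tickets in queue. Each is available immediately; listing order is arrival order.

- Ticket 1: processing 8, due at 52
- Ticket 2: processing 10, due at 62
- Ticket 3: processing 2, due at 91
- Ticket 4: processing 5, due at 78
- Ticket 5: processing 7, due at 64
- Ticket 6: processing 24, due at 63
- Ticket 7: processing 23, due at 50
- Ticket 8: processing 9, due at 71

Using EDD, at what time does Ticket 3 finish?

88

EDD (increasing due date): Ticket 7 Ticket 1 Ticket 2 Ticket 6 Ticket 5 Ticket 8 Ticket 4 Ticket 3.
Ticket 7: 0→23
Ticket 1: 23→31
Ticket 2: 31→41
Ticket 6: 41→65
Ticket 5: 65→72
Ticket 8: 72→81
Ticket 4: 81→86
Ticket 3: 86→88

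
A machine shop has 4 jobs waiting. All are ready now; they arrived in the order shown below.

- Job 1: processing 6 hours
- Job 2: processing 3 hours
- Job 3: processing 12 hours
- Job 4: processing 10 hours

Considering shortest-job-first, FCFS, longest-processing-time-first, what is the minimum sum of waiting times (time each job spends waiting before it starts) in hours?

SPT (increasing processing time): Job 2 Job 1 Job 4 Job 3.
Job 2: waits 0, runs 0→3
Job 1: waits 3, runs 3→9
Job 4: waits 9, runs 9→19
Job 3: waits 19, runs 19→31
Sum = 0+3+9+19 = 31.
FIFO (arrival order): Job 1 Job 2 Job 3 Job 4.
Job 1: waits 0, runs 0→6
Job 2: waits 6, runs 6→9
Job 3: waits 9, runs 9→21
Job 4: waits 21, runs 21→31
Sum = 0+6+9+21 = 36.
LPT (decreasing processing time): Job 3 Job 4 Job 1 Job 2.
Job 3: waits 0, runs 0→12
Job 4: waits 12, runs 12→22
Job 1: waits 22, runs 22→28
Job 2: waits 28, runs 28→31
Sum = 0+12+22+28 = 62.
SPT 31, FIFO 36, LPT 62 → minimum 31.

31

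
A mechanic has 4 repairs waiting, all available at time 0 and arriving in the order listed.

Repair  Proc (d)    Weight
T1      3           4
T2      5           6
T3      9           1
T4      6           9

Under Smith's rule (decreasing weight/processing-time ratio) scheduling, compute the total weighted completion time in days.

WSPT (decreasing weight/processing-time ratio): T4 T1 T2 T3.
T4: finishes 6, weight 9, w·C = 54
T1: finishes 9, weight 4, w·C = 36
T2: finishes 14, weight 6, w·C = 84
T3: finishes 23, weight 1, w·C = 23
Sum = 54+36+84+23 = 197.

197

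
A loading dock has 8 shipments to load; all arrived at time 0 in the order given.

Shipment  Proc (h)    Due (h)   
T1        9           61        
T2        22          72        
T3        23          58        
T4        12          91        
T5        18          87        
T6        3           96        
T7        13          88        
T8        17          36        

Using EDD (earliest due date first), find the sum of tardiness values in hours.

60

EDD (increasing due date): T8 T3 T1 T2 T5 T7 T4 T6.
T8: 0→17, due 36, tardiness 0
T3: 17→40, due 58, tardiness 0
T1: 40→49, due 61, tardiness 0
T2: 49→71, due 72, tardiness 0
T5: 71→89, due 87, tardiness 2
T7: 89→102, due 88, tardiness 14
T4: 102→114, due 91, tardiness 23
T6: 114→117, due 96, tardiness 21
Sum = 0+0+0+0+2+14+23+21 = 60.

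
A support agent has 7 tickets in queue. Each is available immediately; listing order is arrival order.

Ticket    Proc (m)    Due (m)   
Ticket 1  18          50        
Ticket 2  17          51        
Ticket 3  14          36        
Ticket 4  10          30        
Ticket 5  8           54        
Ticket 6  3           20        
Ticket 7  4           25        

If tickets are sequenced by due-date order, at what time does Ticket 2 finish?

EDD (increasing due date): Ticket 6 Ticket 7 Ticket 4 Ticket 3 Ticket 1 Ticket 2 Ticket 5.
Ticket 6: 0→3
Ticket 7: 3→7
Ticket 4: 7→17
Ticket 3: 17→31
Ticket 1: 31→49
Ticket 2: 49→66

66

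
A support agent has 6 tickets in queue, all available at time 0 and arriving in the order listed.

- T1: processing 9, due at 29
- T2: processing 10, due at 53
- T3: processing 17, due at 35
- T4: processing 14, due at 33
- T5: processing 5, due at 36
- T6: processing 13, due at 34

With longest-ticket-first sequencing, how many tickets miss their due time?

LPT (decreasing processing time): T3 T4 T6 T2 T1 T5.
T3: 0→17, due 35, tardiness 0
T4: 17→31, due 33, tardiness 0
T6: 31→44, due 34, tardiness 10
T2: 44→54, due 53, tardiness 1
T1: 54→63, due 29, tardiness 34
T5: 63→68, due 36, tardiness 32
Late tickets: 4.

4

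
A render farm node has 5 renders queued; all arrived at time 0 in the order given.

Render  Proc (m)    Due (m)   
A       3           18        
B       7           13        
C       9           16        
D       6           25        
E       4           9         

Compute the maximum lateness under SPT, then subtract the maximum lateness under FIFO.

-7

SPT (increasing processing time): A E D B C.
A: 0→3, due 18, lateness -15
E: 3→7, due 9, lateness -2
D: 7→13, due 25, lateness -12
B: 13→20, due 13, lateness 7
C: 20→29, due 16, lateness 13
Maximum = 13.
FIFO (arrival order): A B C D E.
A: 0→3, due 18, lateness -15
B: 3→10, due 13, lateness -3
C: 10→19, due 16, lateness 3
D: 19→25, due 25, lateness 0
E: 25→29, due 9, lateness 20
Maximum = 20.
Difference = 13 − 20 = -7.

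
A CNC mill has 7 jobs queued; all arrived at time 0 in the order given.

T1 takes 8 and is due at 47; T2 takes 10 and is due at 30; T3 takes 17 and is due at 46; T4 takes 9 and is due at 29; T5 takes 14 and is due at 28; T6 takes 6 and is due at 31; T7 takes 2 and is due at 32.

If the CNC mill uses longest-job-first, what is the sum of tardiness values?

113

LPT (decreasing processing time): T3 T5 T2 T4 T1 T6 T7.
T3: 0→17, due 46, tardiness 0
T5: 17→31, due 28, tardiness 3
T2: 31→41, due 30, tardiness 11
T4: 41→50, due 29, tardiness 21
T1: 50→58, due 47, tardiness 11
T6: 58→64, due 31, tardiness 33
T7: 64→66, due 32, tardiness 34
Sum = 0+3+11+21+11+33+34 = 113.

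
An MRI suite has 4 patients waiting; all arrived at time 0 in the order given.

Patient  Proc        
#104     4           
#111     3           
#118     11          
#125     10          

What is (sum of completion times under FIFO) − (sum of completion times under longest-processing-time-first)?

-28

FIFO (arrival order): #104 #111 #118 #125.
#104: 0→4
#111: 4→7
#118: 7→18
#125: 18→28
Sum = 4+7+18+28 = 57.
LPT (decreasing processing time): #118 #125 #104 #111.
#118: 0→11
#125: 11→21
#104: 21→25
#111: 25→28
Sum = 11+21+25+28 = 85.
Difference = 57 − 85 = -28.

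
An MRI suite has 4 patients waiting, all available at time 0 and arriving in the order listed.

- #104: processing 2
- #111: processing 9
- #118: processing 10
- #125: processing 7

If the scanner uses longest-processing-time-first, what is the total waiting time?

55

LPT (decreasing processing time): #118 #111 #125 #104.
#118: waits 0, runs 0→10
#111: waits 10, runs 10→19
#125: waits 19, runs 19→26
#104: waits 26, runs 26→28
Sum = 0+10+19+26 = 55.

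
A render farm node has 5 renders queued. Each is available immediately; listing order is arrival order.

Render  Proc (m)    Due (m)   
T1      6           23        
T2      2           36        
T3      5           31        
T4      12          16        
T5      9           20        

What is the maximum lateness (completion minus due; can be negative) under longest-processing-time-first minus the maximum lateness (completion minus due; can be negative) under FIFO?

LPT (decreasing processing time): T4 T5 T1 T3 T2.
T4: 0→12, due 16, lateness -4
T5: 12→21, due 20, lateness 1
T1: 21→27, due 23, lateness 4
T3: 27→32, due 31, lateness 1
T2: 32→34, due 36, lateness -2
Maximum = 4.
FIFO (arrival order): T1 T2 T3 T4 T5.
T1: 0→6, due 23, lateness -17
T2: 6→8, due 36, lateness -28
T3: 8→13, due 31, lateness -18
T4: 13→25, due 16, lateness 9
T5: 25→34, due 20, lateness 14
Maximum = 14.
Difference = 4 − 14 = -10.

-10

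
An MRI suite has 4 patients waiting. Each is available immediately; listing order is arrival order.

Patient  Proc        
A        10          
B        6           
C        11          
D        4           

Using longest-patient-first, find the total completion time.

LPT (decreasing processing time): C A B D.
C: 0→11
A: 11→21
B: 21→27
D: 27→31
Sum = 11+21+27+31 = 90.

90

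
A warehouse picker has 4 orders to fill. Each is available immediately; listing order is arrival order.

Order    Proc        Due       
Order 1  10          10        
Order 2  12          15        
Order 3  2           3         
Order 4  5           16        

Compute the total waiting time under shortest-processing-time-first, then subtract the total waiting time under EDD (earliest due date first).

SPT (increasing processing time): Order 3 Order 4 Order 1 Order 2.
Order 3: waits 0, runs 0→2
Order 4: waits 2, runs 2→7
Order 1: waits 7, runs 7→17
Order 2: waits 17, runs 17→29
Sum = 0+2+7+17 = 26.
EDD (increasing due date): Order 3 Order 1 Order 2 Order 4.
Order 3: waits 0, runs 0→2
Order 1: waits 2, runs 2→12
Order 2: waits 12, runs 12→24
Order 4: waits 24, runs 24→29
Sum = 0+2+12+24 = 38.
Difference = 26 − 38 = -12.

-12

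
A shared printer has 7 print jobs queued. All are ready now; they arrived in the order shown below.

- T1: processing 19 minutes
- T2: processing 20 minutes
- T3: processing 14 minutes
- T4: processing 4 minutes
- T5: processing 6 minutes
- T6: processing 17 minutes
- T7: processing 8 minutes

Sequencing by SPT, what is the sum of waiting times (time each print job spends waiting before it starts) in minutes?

SPT (increasing processing time): T4 T5 T7 T3 T6 T1 T2.
T4: waits 0, runs 0→4
T5: waits 4, runs 4→10
T7: waits 10, runs 10→18
T3: waits 18, runs 18→32
T6: waits 32, runs 32→49
T1: waits 49, runs 49→68
T2: waits 68, runs 68→88
Sum = 0+4+10+18+32+49+68 = 181.

181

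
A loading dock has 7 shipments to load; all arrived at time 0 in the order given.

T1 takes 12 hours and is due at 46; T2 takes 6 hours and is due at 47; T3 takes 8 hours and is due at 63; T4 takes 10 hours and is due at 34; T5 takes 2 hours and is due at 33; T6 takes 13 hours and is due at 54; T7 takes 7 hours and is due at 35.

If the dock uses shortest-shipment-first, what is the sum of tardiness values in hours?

4

SPT (increasing processing time): T5 T2 T7 T3 T4 T1 T6.
T5: 0→2, due 33, tardiness 0
T2: 2→8, due 47, tardiness 0
T7: 8→15, due 35, tardiness 0
T3: 15→23, due 63, tardiness 0
T4: 23→33, due 34, tardiness 0
T1: 33→45, due 46, tardiness 0
T6: 45→58, due 54, tardiness 4
Sum = 0+0+0+0+0+0+4 = 4.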